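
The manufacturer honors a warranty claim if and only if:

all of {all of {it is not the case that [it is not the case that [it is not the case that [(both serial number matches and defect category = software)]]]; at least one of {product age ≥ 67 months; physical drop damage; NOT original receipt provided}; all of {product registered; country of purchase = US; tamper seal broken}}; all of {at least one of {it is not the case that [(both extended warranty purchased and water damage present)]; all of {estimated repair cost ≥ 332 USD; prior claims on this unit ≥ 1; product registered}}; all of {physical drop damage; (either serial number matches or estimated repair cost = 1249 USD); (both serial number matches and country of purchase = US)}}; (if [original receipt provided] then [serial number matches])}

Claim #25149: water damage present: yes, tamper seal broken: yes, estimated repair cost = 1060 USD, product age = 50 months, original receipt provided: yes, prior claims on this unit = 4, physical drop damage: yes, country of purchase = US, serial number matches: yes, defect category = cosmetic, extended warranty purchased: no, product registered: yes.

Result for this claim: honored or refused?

Atomic conditions:
  serial number matches: yes → true
  defect category = software: cosmetic == software is false
  product age ≥ 67 months: 50 ≥ 67 is false
  physical drop damage: yes → true
  NOT original receipt provided: yes → false
  product registered: yes → true
  country of purchase = US: US == US is true
  tamper seal broken: yes → true
  extended warranty purchased: no → false
  water damage present: yes → true
  estimated repair cost ≥ 332 USD: 1060 ≥ 332 is true
  prior claims on this unit ≥ 1: 4 ≥ 1 is true
  estimated repair cost = 1249 USD: 1060 == 1249 is false
  original receipt provided: yes → true
Combine:
[1.1.1.1.1] true AND false = false
[1.1.1.1] NOT false = true
[1.1.1] NOT true = false
[1.1] NOT false = true
[1.2] false OR true OR false = true
[1.3] true AND true AND true = true
[1] true AND true AND true = true
[2.1.1.1] false AND true = false
[2.1.1] NOT false = true
[2.1.2] true AND true AND true = true
[2.1] true OR true = true
[2.2.2] true OR false = true
[2.2.3] true AND true = true
[2.2] true AND true AND true = true
[2] true AND true = true
[3] true → true = true
[root] true AND true AND true = true
Overall: true → honored

Honored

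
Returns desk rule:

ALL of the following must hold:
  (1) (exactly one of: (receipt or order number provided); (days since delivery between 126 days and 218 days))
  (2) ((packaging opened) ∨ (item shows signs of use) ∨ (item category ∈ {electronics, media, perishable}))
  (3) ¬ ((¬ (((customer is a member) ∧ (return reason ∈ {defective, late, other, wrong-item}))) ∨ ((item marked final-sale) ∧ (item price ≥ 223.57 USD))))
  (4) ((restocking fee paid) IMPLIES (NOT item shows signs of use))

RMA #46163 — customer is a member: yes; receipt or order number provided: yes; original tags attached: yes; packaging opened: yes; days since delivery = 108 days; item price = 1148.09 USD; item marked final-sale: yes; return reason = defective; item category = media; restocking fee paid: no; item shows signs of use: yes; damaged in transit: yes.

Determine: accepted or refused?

Atomic conditions:
  receipt or order number provided: yes → true
  days since delivery between 126 days and 218 days: 108 in [126, 218] is false
  packaging opened: yes → true
  item shows signs of use: yes → true
  item category ∈ {electronics, media, perishable}: media is in the set → true
  customer is a member: yes → true
  return reason ∈ {defective, late, other, wrong-item}: defective is in the set → true
  item marked final-sale: yes → true
  item price ≥ 223.57 USD: 1148.09 ≥ 223.57 is true
  restocking fee paid: no → false
  NOT item shows signs of use: yes → false
Combine:
[1] exactly-one(true, false) = true
[2] true OR true OR true = true
[3.1.1.1] true AND true = true
[3.1.1] NOT true = false
[3.1.2] true AND true = true
[3.1] false OR true = true
[3] NOT true = false
[4] false → false (antecedent false ⇒ implication holds) = true
[root] true AND true AND false AND true = false
Overall: false → refused

Refused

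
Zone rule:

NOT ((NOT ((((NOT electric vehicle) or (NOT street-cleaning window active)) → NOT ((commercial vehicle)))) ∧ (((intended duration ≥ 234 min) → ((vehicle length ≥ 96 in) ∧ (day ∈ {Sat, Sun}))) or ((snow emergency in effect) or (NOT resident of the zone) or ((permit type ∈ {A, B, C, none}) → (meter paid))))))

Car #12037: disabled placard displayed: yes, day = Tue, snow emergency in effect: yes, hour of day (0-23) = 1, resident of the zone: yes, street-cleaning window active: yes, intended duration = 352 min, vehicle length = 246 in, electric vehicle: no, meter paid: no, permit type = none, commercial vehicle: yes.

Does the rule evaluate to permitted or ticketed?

Ticketed

Atomic conditions:
  NOT electric vehicle: no → true
  NOT street-cleaning window active: yes → false
  commercial vehicle: yes → true
  intended duration ≥ 234 min: 352 ≥ 234 is true
  vehicle length ≥ 96 in: 246 ≥ 96 is true
  day ∈ {Sat, Sun}: Tue is not in the set → false
  snow emergency in effect: yes → true
  NOT resident of the zone: yes → false
  permit type ∈ {A, B, C, none}: none is in the set → true
  meter paid: no → false
Combine:
[1.1.1.1] true OR false = true
[1.1.1.2] NOT true = false
[1.1.1] true → false = false
[1.1] NOT false = true
[1.2.1.2] true AND false = false
[1.2.1] true → false = false
[1.2.2.3] true → false = false
[1.2.2] true OR false OR false = true
[1.2] false OR true = true
[1] true AND true = true
[root] NOT true = false
Overall: false → ticketed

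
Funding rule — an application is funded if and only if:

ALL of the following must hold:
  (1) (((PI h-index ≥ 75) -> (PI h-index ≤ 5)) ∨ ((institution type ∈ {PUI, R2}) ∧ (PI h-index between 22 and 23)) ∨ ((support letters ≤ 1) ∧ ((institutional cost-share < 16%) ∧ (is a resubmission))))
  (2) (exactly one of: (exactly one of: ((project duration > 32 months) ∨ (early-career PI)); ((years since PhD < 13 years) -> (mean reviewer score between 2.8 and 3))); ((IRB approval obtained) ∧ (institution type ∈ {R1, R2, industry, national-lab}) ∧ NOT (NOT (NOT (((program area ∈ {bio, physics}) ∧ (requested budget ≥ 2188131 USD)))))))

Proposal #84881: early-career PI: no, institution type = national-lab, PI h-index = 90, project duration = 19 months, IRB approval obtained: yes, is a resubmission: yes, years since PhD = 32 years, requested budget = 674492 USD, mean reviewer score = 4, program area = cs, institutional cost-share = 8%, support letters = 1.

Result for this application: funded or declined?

Declined

Atomic conditions:
  PI h-index ≥ 75: 90 ≥ 75 is true
  PI h-index ≤ 5: 90 ≤ 5 is false
  institution type ∈ {PUI, R2}: national-lab is not in the set → false
  PI h-index between 22 and 23: 90 in [22, 23] is false
  support letters ≤ 1: 1 ≤ 1 is true
  institutional cost-share < 16%: 8 < 16 is true
  is a resubmission: yes → true
  project duration > 32 months: 19 > 32 is false
  early-career PI: no → false
  years since PhD < 13 years: 32 < 13 is false
  mean reviewer score between 2.8 and 3: 4 in [2.8, 3] is false
  IRB approval obtained: yes → true
  institution type ∈ {R1, R2, industry, national-lab}: national-lab is in the set → true
  program area ∈ {bio, physics}: cs is not in the set → false
  requested budget ≥ 2188131 USD: 674492 ≥ 2188131 is false
Combine:
[1.1] true → false = false
[1.2] false AND false = false
[1.3.2] true AND true = true
[1.3] true AND true = true
[1] false OR false OR true = true
[2.1.1] false OR false = false
[2.1.2] false → false (antecedent false ⇒ implication holds) = true
[2.1] exactly-one(false, true) = true
[2.2.3.1.1.1] false AND false = false
[2.2.3.1.1] NOT false = true
[2.2.3.1] NOT true = false
[2.2.3] NOT false = true
[2.2] true AND true AND true = true
[2] exactly-one(true, true) = false
[root] true AND false = false
Overall: false → declined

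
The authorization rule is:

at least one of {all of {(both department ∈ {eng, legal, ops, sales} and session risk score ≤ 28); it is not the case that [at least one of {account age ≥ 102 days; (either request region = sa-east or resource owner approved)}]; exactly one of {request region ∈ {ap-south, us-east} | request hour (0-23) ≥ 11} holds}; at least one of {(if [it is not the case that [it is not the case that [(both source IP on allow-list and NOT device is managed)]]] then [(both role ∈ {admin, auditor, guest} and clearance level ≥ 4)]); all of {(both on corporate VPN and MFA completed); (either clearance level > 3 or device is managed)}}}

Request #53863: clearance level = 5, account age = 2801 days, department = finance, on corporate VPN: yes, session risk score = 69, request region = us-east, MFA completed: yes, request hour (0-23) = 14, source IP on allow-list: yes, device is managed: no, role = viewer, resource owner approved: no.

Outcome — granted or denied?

Granted

Atomic conditions:
  department ∈ {eng, legal, ops, sales}: finance is not in the set → false
  session risk score ≤ 28: 69 ≤ 28 is false
  account age ≥ 102 days: 2801 ≥ 102 is true
  request region = sa-east: us-east == sa-east is false
  resource owner approved: no → false
  request region ∈ {ap-south, us-east}: us-east is in the set → true
  request hour (0-23) ≥ 11: 14 ≥ 11 is true
  source IP on allow-list: yes → true
  NOT device is managed: no → true
  role ∈ {admin, auditor, guest}: viewer is not in the set → false
  clearance level ≥ 4: 5 ≥ 4 is true
  on corporate VPN: yes → true
  MFA completed: yes → true
  clearance level > 3: 5 > 3 is true
  device is managed: no → false
Combine:
[1.1] false AND false = false
[1.2.1.2] false OR false = false
[1.2.1] true OR false = true
[1.2] NOT true = false
[1.3] exactly-one(true, true) = false
[1] false AND false AND false = false
[2.1.1.1.1] true AND true = true
[2.1.1.1] NOT true = false
[2.1.1] NOT false = true
[2.1.2] false AND true = false
[2.1] true → false = false
[2.2.1] true AND true = true
[2.2.2] true OR false = true
[2.2] true AND true = true
[2] false OR true = true
[root] false OR true = true
Overall: true → granted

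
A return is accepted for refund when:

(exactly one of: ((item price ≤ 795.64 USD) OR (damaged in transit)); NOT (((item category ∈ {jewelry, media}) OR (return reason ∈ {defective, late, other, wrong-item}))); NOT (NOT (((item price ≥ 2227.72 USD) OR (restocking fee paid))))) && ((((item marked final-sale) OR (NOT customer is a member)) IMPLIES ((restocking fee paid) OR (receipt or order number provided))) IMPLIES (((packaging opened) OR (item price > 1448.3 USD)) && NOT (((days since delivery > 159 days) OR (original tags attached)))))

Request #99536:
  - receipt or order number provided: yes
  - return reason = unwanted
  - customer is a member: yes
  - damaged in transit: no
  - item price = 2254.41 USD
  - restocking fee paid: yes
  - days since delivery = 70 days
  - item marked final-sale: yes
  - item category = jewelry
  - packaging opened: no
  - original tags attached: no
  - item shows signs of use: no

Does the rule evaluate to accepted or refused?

Atomic conditions:
  item price ≤ 795.64 USD: 2254.41 ≤ 795.64 is false
  damaged in transit: no → false
  item category ∈ {jewelry, media}: jewelry is in the set → true
  return reason ∈ {defective, late, other, wrong-item}: unwanted is not in the set → false
  item price ≥ 2227.72 USD: 2254.41 ≥ 2227.72 is true
  restocking fee paid: yes → true
  item marked final-sale: yes → true
  NOT customer is a member: yes → false
  receipt or order number provided: yes → true
  packaging opened: no → false
  item price > 1448.3 USD: 2254.41 > 1448.3 is true
  days since delivery > 159 days: 70 > 159 is false
  original tags attached: no → false
Combine:
[1.1] false OR false = false
[1.2.1] true OR false = true
[1.2] NOT true = false
[1.3.1.1] true OR true = true
[1.3.1] NOT true = false
[1.3] NOT false = true
[1] exactly-one(false, false, true) = true
[2.1.1] true OR false = true
[2.1.2] true OR true = true
[2.1] true → true = true
[2.2.1] false OR true = true
[2.2.2.1] false OR false = false
[2.2.2] NOT false = true
[2.2] true AND true = true
[2] true → true = true
[root] true AND true = true
Overall: true → accepted

Accepted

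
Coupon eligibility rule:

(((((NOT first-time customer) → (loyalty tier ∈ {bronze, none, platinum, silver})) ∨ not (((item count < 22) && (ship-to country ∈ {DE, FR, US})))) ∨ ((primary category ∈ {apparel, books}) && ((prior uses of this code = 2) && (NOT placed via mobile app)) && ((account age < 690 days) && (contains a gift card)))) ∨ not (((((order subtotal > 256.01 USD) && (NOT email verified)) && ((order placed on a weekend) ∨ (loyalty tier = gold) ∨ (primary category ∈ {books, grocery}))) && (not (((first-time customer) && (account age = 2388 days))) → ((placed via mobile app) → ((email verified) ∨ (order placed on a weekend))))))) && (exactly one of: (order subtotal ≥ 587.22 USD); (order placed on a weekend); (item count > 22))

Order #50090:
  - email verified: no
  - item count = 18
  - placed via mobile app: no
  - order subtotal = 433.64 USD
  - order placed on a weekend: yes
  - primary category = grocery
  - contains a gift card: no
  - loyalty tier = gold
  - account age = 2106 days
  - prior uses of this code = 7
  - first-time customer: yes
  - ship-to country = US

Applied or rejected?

Applied

Atomic conditions:
  NOT first-time customer: yes → false
  loyalty tier ∈ {bronze, none, platinum, silver}: gold is not in the set → false
  item count < 22: 18 < 22 is true
  ship-to country ∈ {DE, FR, US}: US is in the set → true
  primary category ∈ {apparel, books}: grocery is not in the set → false
  prior uses of this code = 2: 7 == 2 is false
  NOT placed via mobile app: no → true
  account age < 690 days: 2106 < 690 is false
  contains a gift card: no → false
  order subtotal > 256.01 USD: 433.64 > 256.01 is true
  NOT email verified: no → true
  order placed on a weekend: yes → true
  loyalty tier = gold: gold == gold is true
  primary category ∈ {books, grocery}: grocery is in the set → true
  first-time customer: yes → true
  account age = 2388 days: 2106 == 2388 is false
  placed via mobile app: no → false
  email verified: no → false
  order subtotal ≥ 587.22 USD: 433.64 ≥ 587.22 is false
  item count > 22: 18 > 22 is false
Combine:
[1.1.1.1] false → false (antecedent false ⇒ implication holds) = true
[1.1.1.2.1] true AND true = true
[1.1.1.2] NOT true = false
[1.1.1] true OR false = true
[1.1.2.2] false AND true = false
[1.1.2.3] false AND false = false
[1.1.2] false AND false AND false = false
[1.1] true OR false = true
[1.2.1.1.1] true AND true = true
[1.2.1.1.2] true OR true OR true = true
[1.2.1.1] true AND true = true
[1.2.1.2.1.1] true AND false = false
[1.2.1.2.1] NOT false = true
[1.2.1.2.2.2] false OR true = true
[1.2.1.2.2] false → true (antecedent false ⇒ implication holds) = true
[1.2.1.2] true → true = true
[1.2.1] true AND true = true
[1.2] NOT true = false
[1] true OR false = true
[2] exactly-one(false, true, false) = true
[root] true AND true = true
Overall: true → applied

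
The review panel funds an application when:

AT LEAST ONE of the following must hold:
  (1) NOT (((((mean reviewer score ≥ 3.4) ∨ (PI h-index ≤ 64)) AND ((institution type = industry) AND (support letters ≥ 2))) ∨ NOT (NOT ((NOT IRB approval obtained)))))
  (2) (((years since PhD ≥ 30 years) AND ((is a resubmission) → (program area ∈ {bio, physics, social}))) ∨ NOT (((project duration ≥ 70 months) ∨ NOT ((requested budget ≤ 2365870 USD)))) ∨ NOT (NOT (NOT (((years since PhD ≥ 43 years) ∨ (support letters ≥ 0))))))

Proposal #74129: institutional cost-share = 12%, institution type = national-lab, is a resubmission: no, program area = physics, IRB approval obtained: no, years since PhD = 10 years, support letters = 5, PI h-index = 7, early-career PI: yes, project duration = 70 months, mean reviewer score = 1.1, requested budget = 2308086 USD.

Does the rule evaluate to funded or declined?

Declined

Atomic conditions:
  mean reviewer score ≥ 3.4: 1.1 ≥ 3.4 is false
  PI h-index ≤ 64: 7 ≤ 64 is true
  institution type = industry: national-lab == industry is false
  support letters ≥ 2: 5 ≥ 2 is true
  NOT IRB approval obtained: no → true
  years since PhD ≥ 30 years: 10 ≥ 30 is false
  is a resubmission: no → false
  program area ∈ {bio, physics, social}: physics is in the set → true
  project duration ≥ 70 months: 70 ≥ 70 is true
  requested budget ≤ 2365870 USD: 2308086 ≤ 2365870 is true
  years since PhD ≥ 43 years: 10 ≥ 43 is false
  support letters ≥ 0: 5 ≥ 0 is true
Combine:
[1.1.1.1] false OR true = true
[1.1.1.2] false AND true = false
[1.1.1] true AND false = false
[1.1.2.1] NOT true = false
[1.1.2] NOT false = true
[1.1] false OR true = true
[1] NOT true = false
[2.1.2] false → true (antecedent false ⇒ implication holds) = true
[2.1] false AND true = false
[2.2.1.2] NOT true = false
[2.2.1] true OR false = true
[2.2] NOT true = false
[2.3.1.1.1] false OR true = true
[2.3.1.1] NOT true = false
[2.3.1] NOT false = true
[2.3] NOT true = false
[2] false OR false OR false = false
[root] false OR false = false
Overall: false → declined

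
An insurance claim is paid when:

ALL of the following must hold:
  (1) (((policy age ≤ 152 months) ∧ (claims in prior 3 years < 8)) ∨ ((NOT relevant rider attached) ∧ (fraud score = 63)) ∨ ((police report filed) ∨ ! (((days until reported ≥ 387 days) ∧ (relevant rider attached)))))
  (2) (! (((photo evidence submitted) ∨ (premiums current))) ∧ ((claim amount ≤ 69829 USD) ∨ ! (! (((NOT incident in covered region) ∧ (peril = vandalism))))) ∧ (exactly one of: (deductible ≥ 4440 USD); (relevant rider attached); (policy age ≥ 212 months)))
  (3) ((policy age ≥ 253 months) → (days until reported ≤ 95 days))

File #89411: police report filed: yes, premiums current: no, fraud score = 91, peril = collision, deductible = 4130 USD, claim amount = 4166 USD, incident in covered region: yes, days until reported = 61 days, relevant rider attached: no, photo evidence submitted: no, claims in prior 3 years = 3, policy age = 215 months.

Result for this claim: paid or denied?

Atomic conditions:
  policy age ≤ 152 months: 215 ≤ 152 is false
  claims in prior 3 years < 8: 3 < 8 is true
  NOT relevant rider attached: no → true
  fraud score = 63: 91 == 63 is false
  police report filed: yes → true
  days until reported ≥ 387 days: 61 ≥ 387 is false
  relevant rider attached: no → false
  photo evidence submitted: no → false
  premiums current: no → false
  claim amount ≤ 69829 USD: 4166 ≤ 69829 is true
  NOT incident in covered region: yes → false
  peril = vandalism: collision == vandalism is false
  deductible ≥ 4440 USD: 4130 ≥ 4440 is false
  policy age ≥ 212 months: 215 ≥ 212 is true
  policy age ≥ 253 months: 215 ≥ 253 is false
  days until reported ≤ 95 days: 61 ≤ 95 is true
Combine:
[1.1] false AND true = false
[1.2] true AND false = false
[1.3.2.1] false AND false = false
[1.3.2] NOT false = true
[1.3] true OR true = true
[1] false OR false OR true = true
[2.1.1] false OR false = false
[2.1] NOT false = true
[2.2.2.1.1] false AND false = false
[2.2.2.1] NOT false = true
[2.2.2] NOT true = false
[2.2] true OR false = true
[2.3] exactly-one(false, false, true) = true
[2] true AND true AND true = true
[3] false → true (antecedent false ⇒ implication holds) = true
[root] true AND true AND true = true
Overall: true → paid

Paid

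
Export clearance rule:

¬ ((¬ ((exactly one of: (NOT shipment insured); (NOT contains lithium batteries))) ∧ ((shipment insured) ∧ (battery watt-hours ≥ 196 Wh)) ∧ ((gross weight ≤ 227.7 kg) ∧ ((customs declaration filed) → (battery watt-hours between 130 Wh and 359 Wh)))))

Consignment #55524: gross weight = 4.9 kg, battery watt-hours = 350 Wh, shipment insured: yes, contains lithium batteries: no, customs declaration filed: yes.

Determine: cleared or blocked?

Atomic conditions:
  NOT shipment insured: yes → false
  NOT contains lithium batteries: no → true
  shipment insured: yes → true
  battery watt-hours ≥ 196 Wh: 350 ≥ 196 is true
  gross weight ≤ 227.7 kg: 4.9 ≤ 227.7 is true
  customs declaration filed: yes → true
  battery watt-hours between 130 Wh and 359 Wh: 350 in [130, 359] is true
Combine:
[1.1.1] exactly-one(false, true) = true
[1.1] NOT true = false
[1.2] true AND true = true
[1.3.2] true → true = true
[1.3] true AND true = true
[1] false AND true AND true = false
[root] NOT false = true
Overall: true → cleared

Cleared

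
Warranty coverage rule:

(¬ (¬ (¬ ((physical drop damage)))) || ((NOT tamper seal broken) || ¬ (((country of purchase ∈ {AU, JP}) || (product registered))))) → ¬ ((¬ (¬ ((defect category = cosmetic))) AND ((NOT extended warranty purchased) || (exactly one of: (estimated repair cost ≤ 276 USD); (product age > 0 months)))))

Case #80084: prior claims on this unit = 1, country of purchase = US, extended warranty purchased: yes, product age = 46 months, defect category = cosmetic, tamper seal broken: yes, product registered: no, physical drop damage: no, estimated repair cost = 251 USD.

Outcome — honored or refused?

Atomic conditions:
  physical drop damage: no → false
  NOT tamper seal broken: yes → false
  country of purchase ∈ {AU, JP}: US is not in the set → false
  product registered: no → false
  defect category = cosmetic: cosmetic == cosmetic is true
  NOT extended warranty purchased: yes → false
  estimated repair cost ≤ 276 USD: 251 ≤ 276 is true
  product age > 0 months: 46 > 0 is true
Combine:
[1.1.1.1] NOT false = true
[1.1.1] NOT true = false
[1.1] NOT false = true
[1.2.2.1] false OR false = false
[1.2.2] NOT false = true
[1.2] false OR true = true
[1] true OR true = true
[2.1.1.1] NOT true = false
[2.1.1] NOT false = true
[2.1.2.2] exactly-one(true, true) = false
[2.1.2] false OR false = false
[2.1] true AND false = false
[2] NOT false = true
[root] true → true = true
Overall: true → honored

Honored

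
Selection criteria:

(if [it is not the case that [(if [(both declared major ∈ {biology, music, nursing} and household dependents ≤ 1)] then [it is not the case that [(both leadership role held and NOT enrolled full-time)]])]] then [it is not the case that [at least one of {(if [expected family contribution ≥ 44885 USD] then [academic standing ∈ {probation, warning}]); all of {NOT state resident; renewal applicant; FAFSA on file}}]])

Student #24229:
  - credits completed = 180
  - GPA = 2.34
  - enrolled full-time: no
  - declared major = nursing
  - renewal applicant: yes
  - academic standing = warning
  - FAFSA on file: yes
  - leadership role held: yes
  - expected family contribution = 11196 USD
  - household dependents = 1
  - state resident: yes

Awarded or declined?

Atomic conditions:
  declared major ∈ {biology, music, nursing}: nursing is in the set → true
  household dependents ≤ 1: 1 ≤ 1 is true
  leadership role held: yes → true
  NOT enrolled full-time: no → true
  expected family contribution ≥ 44885 USD: 11196 ≥ 44885 is false
  academic standing ∈ {probation, warning}: warning is in the set → true
  NOT state resident: yes → false
  renewal applicant: yes → true
  FAFSA on file: yes → true
Combine:
[1.1.1] true AND true = true
[1.1.2.1] true AND true = true
[1.1.2] NOT true = false
[1.1] true → false = false
[1] NOT false = true
[2.1.1] false → true (antecedent false ⇒ implication holds) = true
[2.1.2] false AND true AND true = false
[2.1] true OR false = true
[2] NOT true = false
[root] true → false = false
Overall: false → declined

Declined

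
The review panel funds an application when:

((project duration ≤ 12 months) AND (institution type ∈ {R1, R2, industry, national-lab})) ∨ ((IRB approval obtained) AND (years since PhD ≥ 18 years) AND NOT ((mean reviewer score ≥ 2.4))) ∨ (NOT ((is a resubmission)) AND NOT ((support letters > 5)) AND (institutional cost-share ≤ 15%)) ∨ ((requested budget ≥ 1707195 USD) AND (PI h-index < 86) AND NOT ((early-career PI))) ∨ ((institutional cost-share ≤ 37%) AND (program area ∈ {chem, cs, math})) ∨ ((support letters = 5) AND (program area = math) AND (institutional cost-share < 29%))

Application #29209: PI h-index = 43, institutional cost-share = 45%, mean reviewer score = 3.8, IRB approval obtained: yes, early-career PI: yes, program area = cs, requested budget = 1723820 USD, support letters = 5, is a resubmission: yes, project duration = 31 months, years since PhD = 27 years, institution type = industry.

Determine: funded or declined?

Declined

Atomic conditions:
  project duration ≤ 12 months: 31 ≤ 12 is false
  institution type ∈ {R1, R2, industry, national-lab}: industry is in the set → true
  IRB approval obtained: yes → true
  years since PhD ≥ 18 years: 27 ≥ 18 is true
  mean reviewer score ≥ 2.4: 3.8 ≥ 2.4 is true
  is a resubmission: yes → true
  support letters > 5: 5 > 5 is false
  institutional cost-share ≤ 15%: 45 ≤ 15 is false
  requested budget ≥ 1707195 USD: 1723820 ≥ 1707195 is true
  PI h-index < 86: 43 < 86 is true
  early-career PI: yes → true
  institutional cost-share ≤ 37%: 45 ≤ 37 is false
  program area ∈ {chem, cs, math}: cs is in the set → true
  support letters = 5: 5 == 5 is true
  program area = math: cs == math is false
  institutional cost-share < 29%: 45 < 29 is false
Combine:
[1] false AND true = false
[2.3] NOT true = false
[2] true AND true AND false = false
[3.1] NOT true = false
[3.2] NOT false = true
[3] false AND true AND false = false
[4.3] NOT true = false
[4] true AND true AND false = false
[5] false AND true = false
[6] true AND false AND false = false
[root] false OR false OR false OR false OR false OR false = false
Overall: false → declined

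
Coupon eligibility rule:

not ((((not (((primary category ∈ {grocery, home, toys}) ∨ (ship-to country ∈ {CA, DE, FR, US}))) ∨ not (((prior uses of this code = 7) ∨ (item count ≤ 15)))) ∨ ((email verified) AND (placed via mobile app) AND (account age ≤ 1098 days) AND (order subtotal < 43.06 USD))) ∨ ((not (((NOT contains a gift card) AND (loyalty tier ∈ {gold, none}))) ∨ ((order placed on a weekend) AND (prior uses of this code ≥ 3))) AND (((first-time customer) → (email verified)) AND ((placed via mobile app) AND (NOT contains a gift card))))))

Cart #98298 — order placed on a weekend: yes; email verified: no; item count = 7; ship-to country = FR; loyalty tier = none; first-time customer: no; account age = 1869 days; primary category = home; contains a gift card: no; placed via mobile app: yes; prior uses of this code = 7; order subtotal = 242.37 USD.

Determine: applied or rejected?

Rejected

Atomic conditions:
  primary category ∈ {grocery, home, toys}: home is in the set → true
  ship-to country ∈ {CA, DE, FR, US}: FR is in the set → true
  prior uses of this code = 7: 7 == 7 is true
  item count ≤ 15: 7 ≤ 15 is true
  email verified: no → false
  placed via mobile app: yes → true
  account age ≤ 1098 days: 1869 ≤ 1098 is false
  order subtotal < 43.06 USD: 242.37 < 43.06 is false
  NOT contains a gift card: no → true
  loyalty tier ∈ {gold, none}: none is in the set → true
  order placed on a weekend: yes → true
  prior uses of this code ≥ 3: 7 ≥ 3 is true
  first-time customer: no → false
Combine:
[1.1.1.1.1] true OR true = true
[1.1.1.1] NOT true = false
[1.1.1.2.1] true OR true = true
[1.1.1.2] NOT true = false
[1.1.1] false OR false = false
[1.1.2] false AND true AND false AND false = false
[1.1] false OR false = false
[1.2.1.1.1] true AND true = true
[1.2.1.1] NOT true = false
[1.2.1.2] true AND true = true
[1.2.1] false OR true = true
[1.2.2.1] false → false (antecedent false ⇒ implication holds) = true
[1.2.2.2] true AND true = true
[1.2.2] true AND true = true
[1.2] true AND true = true
[1] false OR true = true
[root] NOT true = false
Overall: false → rejected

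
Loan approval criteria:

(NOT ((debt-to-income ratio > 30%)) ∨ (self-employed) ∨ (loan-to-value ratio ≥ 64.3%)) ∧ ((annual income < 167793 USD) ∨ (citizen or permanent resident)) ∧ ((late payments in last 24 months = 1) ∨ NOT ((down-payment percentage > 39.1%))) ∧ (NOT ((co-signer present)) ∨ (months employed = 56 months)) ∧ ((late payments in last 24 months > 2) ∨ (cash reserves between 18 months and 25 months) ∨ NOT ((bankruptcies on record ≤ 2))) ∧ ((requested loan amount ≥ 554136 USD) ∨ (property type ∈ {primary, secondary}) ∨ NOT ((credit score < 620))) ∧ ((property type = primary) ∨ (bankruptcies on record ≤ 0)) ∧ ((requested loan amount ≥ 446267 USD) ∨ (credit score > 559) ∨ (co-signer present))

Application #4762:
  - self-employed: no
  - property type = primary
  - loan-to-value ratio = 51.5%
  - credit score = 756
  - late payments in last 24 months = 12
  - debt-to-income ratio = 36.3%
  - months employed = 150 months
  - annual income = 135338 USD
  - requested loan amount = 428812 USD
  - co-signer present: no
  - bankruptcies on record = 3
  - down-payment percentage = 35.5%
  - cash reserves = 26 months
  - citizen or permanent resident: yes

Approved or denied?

Atomic conditions:
  debt-to-income ratio > 30%: 36.3 > 30 is true
  self-employed: no → false
  loan-to-value ratio ≥ 64.3%: 51.5 ≥ 64.3 is false
  annual income < 167793 USD: 135338 < 167793 is true
  citizen or permanent resident: yes → true
  late payments in last 24 months = 1: 12 == 1 is false
  down-payment percentage > 39.1%: 35.5 > 39.1 is false
  co-signer present: no → false
  months employed = 56 months: 150 == 56 is false
  late payments in last 24 months > 2: 12 > 2 is true
  cash reserves between 18 months and 25 months: 26 in [18, 25] is false
  bankruptcies on record ≤ 2: 3 ≤ 2 is false
  requested loan amount ≥ 554136 USD: 428812 ≥ 554136 is false
  property type ∈ {primary, secondary}: primary is in the set → true
  credit score < 620: 756 < 620 is false
  property type = primary: primary == primary is true
  bankruptcies on record ≤ 0: 3 ≤ 0 is false
  requested loan amount ≥ 446267 USD: 428812 ≥ 446267 is false
  credit score > 559: 756 > 559 is true
Combine:
[1.1] NOT true = false
[1] false OR false OR false = false
[2] true OR true = true
[3.2] NOT false = true
[3] false OR true = true
[4.1] NOT false = true
[4] true OR false = true
[5.3] NOT false = true
[5] true OR false OR true = true
[6.3] NOT false = true
[6] false OR true OR true = true
[7] true OR false = true
[8] false OR true OR false = true
[root] false AND true AND true AND true AND true AND true AND true AND true = false
Overall: false → denied

Denied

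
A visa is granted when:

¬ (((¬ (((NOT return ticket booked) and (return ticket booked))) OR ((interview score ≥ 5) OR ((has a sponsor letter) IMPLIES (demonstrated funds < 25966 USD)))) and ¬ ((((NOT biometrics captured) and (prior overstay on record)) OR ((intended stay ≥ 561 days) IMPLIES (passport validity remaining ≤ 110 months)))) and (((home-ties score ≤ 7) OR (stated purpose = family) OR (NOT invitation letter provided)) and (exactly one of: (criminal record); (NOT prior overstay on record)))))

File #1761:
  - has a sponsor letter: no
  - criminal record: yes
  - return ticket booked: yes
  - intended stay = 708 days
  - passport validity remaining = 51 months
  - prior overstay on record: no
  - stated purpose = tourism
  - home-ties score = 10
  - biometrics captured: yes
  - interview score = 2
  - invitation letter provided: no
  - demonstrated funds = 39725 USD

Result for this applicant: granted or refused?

Atomic conditions:
  NOT return ticket booked: yes → false
  return ticket booked: yes → true
  interview score ≥ 5: 2 ≥ 5 is false
  has a sponsor letter: no → false
  demonstrated funds < 25966 USD: 39725 < 25966 is false
  NOT biometrics captured: yes → false
  prior overstay on record: no → false
  intended stay ≥ 561 days: 708 ≥ 561 is true
  passport validity remaining ≤ 110 months: 51 ≤ 110 is true
  home-ties score ≤ 7: 10 ≤ 7 is false
  stated purpose = family: tourism == family is false
  NOT invitation letter provided: no → true
  criminal record: yes → true
  NOT prior overstay on record: no → true
Combine:
[1.1.1.1] false AND true = false
[1.1.1] NOT false = true
[1.1.2.2] false → false (antecedent false ⇒ implication holds) = true
[1.1.2] false OR true = true
[1.1] true OR true = true
[1.2.1.1] false AND false = false
[1.2.1.2] true → true = true
[1.2.1] false OR true = true
[1.2] NOT true = false
[1.3.1] false OR false OR true = true
[1.3.2] exactly-one(true, true) = false
[1.3] true AND false = false
[1] true AND false AND false = false
[root] NOT false = true
Overall: true → granted

Granted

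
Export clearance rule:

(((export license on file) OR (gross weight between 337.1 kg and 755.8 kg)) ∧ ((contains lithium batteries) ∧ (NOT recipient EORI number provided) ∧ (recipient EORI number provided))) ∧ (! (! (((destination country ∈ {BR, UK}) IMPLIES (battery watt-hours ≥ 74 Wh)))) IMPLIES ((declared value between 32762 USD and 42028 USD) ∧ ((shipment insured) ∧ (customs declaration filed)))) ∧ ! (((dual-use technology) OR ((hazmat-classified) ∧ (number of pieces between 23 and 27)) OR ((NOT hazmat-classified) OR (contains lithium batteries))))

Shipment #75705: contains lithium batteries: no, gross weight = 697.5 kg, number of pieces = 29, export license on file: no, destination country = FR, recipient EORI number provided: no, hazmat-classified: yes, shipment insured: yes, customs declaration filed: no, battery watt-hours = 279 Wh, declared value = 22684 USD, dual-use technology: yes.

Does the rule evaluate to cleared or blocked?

Atomic conditions:
  export license on file: no → false
  gross weight between 337.1 kg and 755.8 kg: 697.5 in [337.1, 755.8] is true
  contains lithium batteries: no → false
  NOT recipient EORI number provided: no → true
  recipient EORI number provided: no → false
  destination country ∈ {BR, UK}: FR is not in the set → false
  battery watt-hours ≥ 74 Wh: 279 ≥ 74 is true
  declared value between 32762 USD and 42028 USD: 22684 in [32762, 42028] is false
  shipment insured: yes → true
  customs declaration filed: no → false
  dual-use technology: yes → true
  hazmat-classified: yes → true
  number of pieces between 23 and 27: 29 in [23, 27] is false
  NOT hazmat-classified: yes → false
Combine:
[1.1] false OR true = true
[1.2] false AND true AND false = false
[1] true AND false = false
[2.1.1.1] false → true (antecedent false ⇒ implication holds) = true
[2.1.1] NOT true = false
[2.1] NOT false = true
[2.2.2] true AND false = false
[2.2] false AND false = false
[2] true → false = false
[3.1.2] true AND false = false
[3.1.3] false OR false = false
[3.1] true OR false OR false = true
[3] NOT true = false
[root] false AND false AND false = false
Overall: false → blocked

Blocked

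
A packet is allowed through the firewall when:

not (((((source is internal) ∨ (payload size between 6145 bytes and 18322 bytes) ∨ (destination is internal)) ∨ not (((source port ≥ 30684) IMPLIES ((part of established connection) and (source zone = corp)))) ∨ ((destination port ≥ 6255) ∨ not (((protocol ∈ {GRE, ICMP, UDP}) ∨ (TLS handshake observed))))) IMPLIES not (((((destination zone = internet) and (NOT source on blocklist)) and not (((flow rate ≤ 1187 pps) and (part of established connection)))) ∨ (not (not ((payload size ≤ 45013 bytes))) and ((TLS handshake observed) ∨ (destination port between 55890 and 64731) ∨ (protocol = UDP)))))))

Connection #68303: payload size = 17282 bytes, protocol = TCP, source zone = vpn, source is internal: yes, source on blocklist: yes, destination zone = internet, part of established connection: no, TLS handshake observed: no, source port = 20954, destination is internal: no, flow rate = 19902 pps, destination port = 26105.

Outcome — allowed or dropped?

Atomic conditions:
  source is internal: yes → true
  payload size between 6145 bytes and 18322 bytes: 17282 in [6145, 18322] is true
  destination is internal: no → false
  source port ≥ 30684: 20954 ≥ 30684 is false
  part of established connection: no → false
  source zone = corp: vpn == corp is false
  destination port ≥ 6255: 26105 ≥ 6255 is true
  protocol ∈ {GRE, ICMP, UDP}: TCP is not in the set → false
  TLS handshake observed: no → false
  destination zone = internet: internet == internet is true
  NOT source on blocklist: yes → false
  flow rate ≤ 1187 pps: 19902 ≤ 1187 is false
  payload size ≤ 45013 bytes: 17282 ≤ 45013 is true
  destination port between 55890 and 64731: 26105 in [55890, 64731] is false
  protocol = UDP: TCP == UDP is false
Combine:
[1.1.1] true OR true OR false = true
[1.1.2.1.2] false AND false = false
[1.1.2.1] false → false (antecedent false ⇒ implication holds) = true
[1.1.2] NOT true = false
[1.1.3.2.1] false OR false = false
[1.1.3.2] NOT false = true
[1.1.3] true OR true = true
[1.1] true OR false OR true = true
[1.2.1.1.1] true AND false = false
[1.2.1.1.2.1] false AND false = false
[1.2.1.1.2] NOT false = true
[1.2.1.1] false AND true = false
[1.2.1.2.1.1] NOT true = false
[1.2.1.2.1] NOT false = true
[1.2.1.2.2] false OR false OR false = false
[1.2.1.2] true AND false = false
[1.2.1] false OR false = false
[1.2] NOT false = true
[1] true → true = true
[root] NOT true = false
Overall: false → dropped

Dropped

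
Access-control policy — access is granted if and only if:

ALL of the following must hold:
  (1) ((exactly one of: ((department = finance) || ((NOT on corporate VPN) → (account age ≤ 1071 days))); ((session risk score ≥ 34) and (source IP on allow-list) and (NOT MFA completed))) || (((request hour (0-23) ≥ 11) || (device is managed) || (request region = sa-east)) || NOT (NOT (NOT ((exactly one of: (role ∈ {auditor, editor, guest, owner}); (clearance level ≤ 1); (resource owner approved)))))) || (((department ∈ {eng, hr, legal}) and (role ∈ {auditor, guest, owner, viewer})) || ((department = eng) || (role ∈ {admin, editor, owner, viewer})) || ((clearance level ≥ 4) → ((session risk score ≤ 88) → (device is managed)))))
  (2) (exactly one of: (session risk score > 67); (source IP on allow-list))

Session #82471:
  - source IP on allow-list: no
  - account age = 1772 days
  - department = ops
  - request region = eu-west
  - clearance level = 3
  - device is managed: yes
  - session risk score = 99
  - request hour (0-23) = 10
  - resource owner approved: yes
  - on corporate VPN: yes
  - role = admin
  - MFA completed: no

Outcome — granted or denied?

Atomic conditions:
  department = finance: ops == finance is false
  NOT on corporate VPN: yes → false
  account age ≤ 1071 days: 1772 ≤ 1071 is false
  session risk score ≥ 34: 99 ≥ 34 is true
  source IP on allow-list: no → false
  NOT MFA completed: no → true
  request hour (0-23) ≥ 11: 10 ≥ 11 is false
  device is managed: yes → true
  request region = sa-east: eu-west == sa-east is false
  role ∈ {auditor, editor, guest, owner}: admin is not in the set → false
  clearance level ≤ 1: 3 ≤ 1 is false
  resource owner approved: yes → true
  department ∈ {eng, hr, legal}: ops is not in the set → false
  role ∈ {auditor, guest, owner, viewer}: admin is not in the set → false
  department = eng: ops == eng is false
  role ∈ {admin, editor, owner, viewer}: admin is in the set → true
  clearance level ≥ 4: 3 ≥ 4 is false
  session risk score ≤ 88: 99 ≤ 88 is false
  session risk score > 67: 99 > 67 is true
Combine:
[1.1.1.2] false → false (antecedent false ⇒ implication holds) = true
[1.1.1] false OR true = true
[1.1.2] true AND false AND true = false
[1.1] exactly-one(true, false) = true
[1.2.1] false OR true OR false = true
[1.2.2.1.1.1] exactly-one(false, false, true) = true
[1.2.2.1.1] NOT true = false
[1.2.2.1] NOT false = true
[1.2.2] NOT true = false
[1.2] true OR false = true
[1.3.1] false AND false = false
[1.3.2] false OR true = true
[1.3.3.2] false → true (antecedent false ⇒ implication holds) = true
[1.3.3] false → true (antecedent false ⇒ implication holds) = true
[1.3] false OR true OR true = true
[1] true OR true OR true = true
[2] exactly-one(true, false) = true
[root] true AND true = true
Overall: true → granted

Granted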